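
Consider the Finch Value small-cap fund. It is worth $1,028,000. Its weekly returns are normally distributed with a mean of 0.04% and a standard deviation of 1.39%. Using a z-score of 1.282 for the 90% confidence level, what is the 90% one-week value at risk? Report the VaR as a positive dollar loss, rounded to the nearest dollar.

Return at the 90% tail: μ − z·σ = 0.04% − 1.282 × 1.39% = 0.04 − 1.78198 = -1.74198%
VaR = −(-1.74198%) × $1,028,000 = 1.74198% × $1,028,000 = $17,908

$17,908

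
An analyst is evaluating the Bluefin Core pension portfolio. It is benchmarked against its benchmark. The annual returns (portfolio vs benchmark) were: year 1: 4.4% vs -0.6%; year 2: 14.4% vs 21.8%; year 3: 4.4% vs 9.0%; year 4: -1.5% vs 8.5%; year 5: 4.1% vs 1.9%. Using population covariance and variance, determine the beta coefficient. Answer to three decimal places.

0.451

r̄p = 5.1600%,  r̄m = 8.1200%
Cov = Σ(rp − r̄p)(rm − r̄m) / 5 = 27.2848
Var(rm) = Σ(rm − r̄m)² / 5 = 60.5576
β = Cov / Var = 27.2848 / 60.5576 = 0.4506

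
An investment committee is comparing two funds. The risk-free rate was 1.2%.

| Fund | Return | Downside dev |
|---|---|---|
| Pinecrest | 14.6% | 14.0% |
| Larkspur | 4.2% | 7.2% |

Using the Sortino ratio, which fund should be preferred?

Pinecrest: Sortino ratio = (14.6% − 1.2%) / 14.0% = 0.957
Larkspur: Sortino ratio = (4.2% − 1.2%) / 7.2% = 0.417
Highest: Pinecrest (0.957).

Pinecrest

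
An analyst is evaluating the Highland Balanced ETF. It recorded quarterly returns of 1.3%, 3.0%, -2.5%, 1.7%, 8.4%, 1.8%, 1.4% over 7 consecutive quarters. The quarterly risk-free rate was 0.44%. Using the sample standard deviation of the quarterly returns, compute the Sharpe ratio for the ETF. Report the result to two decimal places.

μ = (1.3 + 3 − 2.5 + 1.7 + 8.4 + 1.8 + 1.4) / 7 = 15.10 / 7 = 2.1571%
Σ(r − μ)² = (1.3 − 2.1571)² + (3 − 2.1571)² + (-2.5 − 2.1571)² + … = 63.0171
sample σ = √(63.0171 / 6) = √10.5029 = 3.2408%
Sharpe = (μ − rf) / σ = (2.1571 − 0.44) / 3.2408 = 1.7171 / 3.2408 = 0.5298

0.53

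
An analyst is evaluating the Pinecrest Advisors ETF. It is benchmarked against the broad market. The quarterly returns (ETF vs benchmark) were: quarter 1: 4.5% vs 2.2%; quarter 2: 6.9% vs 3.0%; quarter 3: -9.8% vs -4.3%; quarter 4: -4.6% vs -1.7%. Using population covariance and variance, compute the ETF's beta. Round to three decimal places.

2.281

r̄p = -0.7500%,  r̄m = -0.2000%
Cov = Σ(rp − r̄p)(rm − r̄m) / 4 = 19.9900
Var(rm) = Σ(rm − r̄m)² / 4 = 8.7650
β = Cov / Var = 19.9900 / 8.7650 = 2.2807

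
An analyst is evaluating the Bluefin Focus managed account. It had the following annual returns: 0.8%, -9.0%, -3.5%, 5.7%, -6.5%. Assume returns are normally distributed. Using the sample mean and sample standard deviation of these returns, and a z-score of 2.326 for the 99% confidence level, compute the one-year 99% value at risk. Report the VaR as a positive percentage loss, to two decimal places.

16.13

r̄ = (0.8 − 9 − 3.5 + 5.7 − 6.5) / 5 = -12.50 / 5 = -2.5000%
Σ(r − r̄)² = (0.8 − (-2.5000))² + (-9 − (-2.5000))² + … = 137.3800
σ = √[137.3800 / 4] = 5.8605%
VaR = −(r̄ − z·σ) = −(-2.5000 − 2.326 × 5.8605) = −(-16.1315) = 16.1315%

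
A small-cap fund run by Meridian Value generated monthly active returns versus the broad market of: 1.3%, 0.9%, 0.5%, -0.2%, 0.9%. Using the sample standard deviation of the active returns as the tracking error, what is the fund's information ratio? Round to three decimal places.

1.198

Mean return r̄ = 3.40 / 5 = 0.6800%
Sample std dev = √[1.2880 / 4] = 0.5675%
IR = r̄ / tracking error = 0.6800 / 0.5675 = 1.1982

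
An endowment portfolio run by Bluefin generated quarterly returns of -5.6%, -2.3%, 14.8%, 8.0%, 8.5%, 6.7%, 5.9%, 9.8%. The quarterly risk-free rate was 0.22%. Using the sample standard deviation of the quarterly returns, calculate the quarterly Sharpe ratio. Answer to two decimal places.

0.83

Mean return r̄ = 45.80 / 8 = 5.7250%
Sample σ = √[Σ(r − r̄)² / 7] = √[305.4750 / 7] = √43.6393 = 6.6060%
Sharpe = (r̄ − rf) / σ = (5.7250 − 0.22) / 6.6060 = 5.5050 / 6.6060 = 0.8333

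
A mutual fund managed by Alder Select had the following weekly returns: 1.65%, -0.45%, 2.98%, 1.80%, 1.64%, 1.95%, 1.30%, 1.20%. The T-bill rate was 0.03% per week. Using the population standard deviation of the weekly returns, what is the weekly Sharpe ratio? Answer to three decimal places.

r̄ = (1.65 − 0.45 + 2.98 + 1.8 + 1.64 + 1.95 + 1.3 + 1.2) / 8 = 12.070 / 8 = 1.5088%
Population σ = √[Σ(r − r̄)² / 8] = √[6.4569 / 8] = √0.8071 = 0.8984%
Sharpe = (r̄ − rf) / σ = (1.5088 − 0.03) / 0.8984 = 1.4788 / 0.8984 = 1.6460

1.646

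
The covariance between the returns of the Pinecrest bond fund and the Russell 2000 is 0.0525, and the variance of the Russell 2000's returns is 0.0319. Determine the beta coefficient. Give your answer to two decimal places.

β = Cov(Rp, Rm) / Var(Rm) = 0.0525 / 0.0319 = 1.6458

1.65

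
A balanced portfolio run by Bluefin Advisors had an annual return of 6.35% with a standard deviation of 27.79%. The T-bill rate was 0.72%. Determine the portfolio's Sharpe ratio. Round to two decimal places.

0.20

Sharpe = (Rp − Rf) / σp = (6.35% − 0.72%) / 27.79% = 5.63% / 27.79% = 0.2026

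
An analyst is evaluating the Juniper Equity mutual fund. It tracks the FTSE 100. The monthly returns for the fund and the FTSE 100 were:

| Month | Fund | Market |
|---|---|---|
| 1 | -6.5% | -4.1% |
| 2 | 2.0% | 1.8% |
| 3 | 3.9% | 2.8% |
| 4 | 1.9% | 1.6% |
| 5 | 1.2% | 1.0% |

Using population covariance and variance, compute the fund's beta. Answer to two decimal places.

1.49

r̄p = 0.5000%,  r̄m = 0.6200%
Cov = Σ(rp − r̄p)(rm − r̄m) / 5 = 8.7720
Var(rm) = Σ(rm − r̄m)² / 5 = 5.9056
β = Cov / Var = 8.7720 / 5.9056 = 1.4854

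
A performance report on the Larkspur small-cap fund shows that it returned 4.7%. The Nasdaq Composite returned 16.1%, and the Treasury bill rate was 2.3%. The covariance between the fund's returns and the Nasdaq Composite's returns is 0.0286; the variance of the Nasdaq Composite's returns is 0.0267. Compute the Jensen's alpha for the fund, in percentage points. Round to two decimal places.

-12.38

β = Cov / Var = 0.0286 / 0.0267 = 1.0712
E[R] = Rf + β(Rm − Rf) = 2.3% + 1.0712 × (16.1% − 2.3%) = 17.0826%
α = Rp − E[R] = 4.7% − 17.0826% = -12.3826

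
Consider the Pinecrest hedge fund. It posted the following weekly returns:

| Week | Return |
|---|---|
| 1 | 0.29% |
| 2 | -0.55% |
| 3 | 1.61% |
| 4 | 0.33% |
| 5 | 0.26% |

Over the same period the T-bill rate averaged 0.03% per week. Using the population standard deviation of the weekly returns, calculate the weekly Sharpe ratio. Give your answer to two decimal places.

r̄ = (0.29 − 0.55 + 1.61 + 0.33 + 0.26) / 5 = 0.3880%
Σ(r − r̄)² = (0.29 − 0.3880)² + (-0.55 − 0.3880)² + (1.61 − 0.3880)² + … = 2.4025
population σ = √(2.4025 / 5) = √0.4805 = 0.6932%
Sharpe = (r̄ − rf) / σ = (0.3880 − 0.03) / 0.6932 = 0.3580 / 0.6932 = 0.5164

0.52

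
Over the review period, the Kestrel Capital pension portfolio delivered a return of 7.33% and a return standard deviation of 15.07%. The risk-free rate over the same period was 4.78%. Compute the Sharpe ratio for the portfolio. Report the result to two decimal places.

Sharpe = (Rp − Rf) / σp = (7.33% − 4.78%) / 15.07% = 2.55% / 15.07% = 0.1692

0.17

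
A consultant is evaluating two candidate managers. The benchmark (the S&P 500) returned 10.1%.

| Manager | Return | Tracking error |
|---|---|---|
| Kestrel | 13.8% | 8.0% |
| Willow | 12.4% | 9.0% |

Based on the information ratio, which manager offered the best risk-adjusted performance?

Kestrel: IR = (13.8% − 10.1%) / 8.0% = 0.463
Willow: IR = (12.4% − 10.1%) / 9.0% = 0.256
Highest: Kestrel (0.463).

Kestrel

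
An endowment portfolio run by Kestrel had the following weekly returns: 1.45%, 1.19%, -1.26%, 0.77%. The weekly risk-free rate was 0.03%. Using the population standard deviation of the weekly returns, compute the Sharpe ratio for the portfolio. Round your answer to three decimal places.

Mean return r̄ = 2.150 / 4 = 0.5375%
Σ(r − r̄)² = (1.45 − 0.5375)² + (1.19 − 0.5375)² + … = 4.5435
population σ = √(4.5435 / 4) = √1.1359 = 1.0658%
Sharpe = (r̄ − rf) / σ = (0.5375 − 0.03) / 1.0658 = 0.5075 / 1.0658 = 0.4762

0.476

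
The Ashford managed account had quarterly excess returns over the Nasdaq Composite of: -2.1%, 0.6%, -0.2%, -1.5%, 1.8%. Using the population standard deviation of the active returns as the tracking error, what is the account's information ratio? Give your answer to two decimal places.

-0.20

Mean return μ = -1.40 / 5 = -0.2800%
Σ(r − μ)² = 9.9080; population σ = √(9.9080/5) = 1.4077%
IR = μ / tracking error = -0.2800 / 1.4077 = -0.1989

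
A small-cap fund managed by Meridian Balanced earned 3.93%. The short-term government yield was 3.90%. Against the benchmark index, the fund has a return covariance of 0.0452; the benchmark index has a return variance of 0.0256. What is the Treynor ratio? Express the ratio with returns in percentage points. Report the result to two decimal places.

β = Cov / Var = 0.0452 / 0.0256 = 1.7656
Treynor = (Rp − Rf) / β = (3.93% − 3.90%) / 1.7656 = 0.03 / 1.7656 = 0.0170

0.02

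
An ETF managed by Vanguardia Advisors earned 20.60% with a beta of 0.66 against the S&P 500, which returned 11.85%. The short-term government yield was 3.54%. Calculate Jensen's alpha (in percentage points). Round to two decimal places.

11.58

CAPM expected return = Rf + β(Rm − Rf) = 3.54% + 0.66 × (11.85% − 3.54%) = 3.54 + 0.66 × 8.31 = 9.0246%
Jensen's α = Rp − E[R] = 20.60% − 9.0246% = 11.5754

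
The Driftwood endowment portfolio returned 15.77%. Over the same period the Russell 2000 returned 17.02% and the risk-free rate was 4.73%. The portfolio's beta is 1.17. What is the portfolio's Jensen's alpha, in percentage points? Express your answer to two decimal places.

-3.34

CAPM expected return = Rf + β(Rm − Rf) = 4.73% + 1.17 × (17.02% − 4.73%) = 4.73 + 1.17 × 12.29 = 19.1093%
Jensen's α = Rp − E[R] = 15.77% − 19.1093% = -3.3393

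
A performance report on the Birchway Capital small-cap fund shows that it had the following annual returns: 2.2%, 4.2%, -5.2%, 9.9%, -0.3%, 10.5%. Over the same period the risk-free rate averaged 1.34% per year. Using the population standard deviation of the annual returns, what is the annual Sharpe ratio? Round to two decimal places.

Mean return r̄ = 21.30 / 6 = 3.5500%
Population σ = √[Σ(r − r̄)² / 6] = √[182.2550 / 6] = √30.3758 = 5.5114%
Sharpe = (r̄ − rf) / σ = (3.5500 − 1.34) / 5.5114 = 2.2100 / 5.5114 = 0.4010

0.40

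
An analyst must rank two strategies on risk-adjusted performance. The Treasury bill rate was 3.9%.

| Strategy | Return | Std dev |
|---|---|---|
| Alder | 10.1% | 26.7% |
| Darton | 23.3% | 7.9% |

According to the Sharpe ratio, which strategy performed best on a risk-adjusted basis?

Alder: Sharpe ratio = (10.1% − 3.9%) / 26.7% = 0.232
Darton: Sharpe ratio = (23.3% − 3.9%) / 7.9% = 2.456
Highest: Darton (2.456).

Darton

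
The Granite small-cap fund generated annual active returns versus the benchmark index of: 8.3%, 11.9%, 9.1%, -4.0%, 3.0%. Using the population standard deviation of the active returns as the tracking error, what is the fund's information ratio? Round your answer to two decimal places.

1.01

r̄ = (8.3 + 11.9 + 9.1 − 4 + 3) / 5 = 28.30 / 5 = 5.6600%
Population std dev = √[158.1320 / 5] = 5.6237%
IR = r̄ / tracking error = 5.6600 / 5.6237 = 1.0065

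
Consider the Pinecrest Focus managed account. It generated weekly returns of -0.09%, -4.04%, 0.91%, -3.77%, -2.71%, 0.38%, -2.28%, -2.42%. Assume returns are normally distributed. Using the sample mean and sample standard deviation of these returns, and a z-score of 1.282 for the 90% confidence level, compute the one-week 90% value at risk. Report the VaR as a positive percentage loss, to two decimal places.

4.19

Mean return r̄ = -14.020 / 8 = -1.7525%
Σ(r − r̄)² = (-0.09 − (-1.7525))² + (-4.04 − (-1.7525))² + (0.91 − (-1.7525))² + … = 25.3440
sample σ = √(25.3440 / 7) = √3.6206 = 1.9028%
VaR = −(r̄ − z·σ) = −(-1.7525 − 1.282 × 1.9028) = −(-4.1919) = 4.1919%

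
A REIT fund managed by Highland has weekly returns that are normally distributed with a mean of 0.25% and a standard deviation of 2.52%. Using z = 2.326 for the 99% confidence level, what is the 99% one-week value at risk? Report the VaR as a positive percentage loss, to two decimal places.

VaR (as % loss) = −(μ − z·σ) = −(0.25% − 2.326 × 2.52%) = −(-5.61152%) = 5.61152%

5.61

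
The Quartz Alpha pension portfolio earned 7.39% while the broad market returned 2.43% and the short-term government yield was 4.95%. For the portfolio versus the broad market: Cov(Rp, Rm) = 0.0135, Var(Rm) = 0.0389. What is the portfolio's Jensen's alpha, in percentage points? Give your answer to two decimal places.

3.31

β = Cov / Var = 0.0135 / 0.0389 = 0.3470
E[R] = Rf + β(Rm − Rf) = 4.95% + 0.3470 × (2.43% − 4.95%) = 4.0756%
α = Rp − E[R] = 7.39% − 4.0756% = 3.3144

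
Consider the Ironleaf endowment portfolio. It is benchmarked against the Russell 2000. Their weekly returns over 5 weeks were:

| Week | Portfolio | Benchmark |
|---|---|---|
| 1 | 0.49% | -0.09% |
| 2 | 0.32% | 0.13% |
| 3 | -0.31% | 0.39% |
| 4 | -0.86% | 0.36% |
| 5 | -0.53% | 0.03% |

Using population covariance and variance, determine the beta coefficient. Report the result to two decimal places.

-1.75

r̄p = -0.1780%,  r̄m = 0.1640%
Cov = Σ(rp − r̄p)(rm − r̄m) / 5 = -0.0606
Var(rm) = Σ(rm − r̄m)² / 5 = 0.0346
β = Cov / Var = -0.0606 / 0.0346 = -1.7514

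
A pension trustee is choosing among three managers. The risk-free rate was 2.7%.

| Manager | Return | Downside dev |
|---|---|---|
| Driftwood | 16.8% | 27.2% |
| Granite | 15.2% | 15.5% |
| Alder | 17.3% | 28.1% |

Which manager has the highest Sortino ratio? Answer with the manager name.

Granite

Driftwood: Sortino ratio = (16.8% − 2.7%) / 27.2% = 0.518
Granite: Sortino ratio = (15.2% − 2.7%) / 15.5% = 0.806
Alder: Sortino ratio = (17.3% − 2.7%) / 28.1% = 0.520
Highest: Granite (0.806).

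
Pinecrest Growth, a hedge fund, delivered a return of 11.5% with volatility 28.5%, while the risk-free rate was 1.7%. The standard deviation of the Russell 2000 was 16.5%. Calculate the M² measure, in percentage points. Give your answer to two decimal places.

Sharpe = (Rp − Rf) / σp = (11.5% − 1.7%) / 28.5% = 0.3439
M² = Rf + Sharpe × σm = 1.7% + 0.3439 × 16.5% = 7.3744%

7.37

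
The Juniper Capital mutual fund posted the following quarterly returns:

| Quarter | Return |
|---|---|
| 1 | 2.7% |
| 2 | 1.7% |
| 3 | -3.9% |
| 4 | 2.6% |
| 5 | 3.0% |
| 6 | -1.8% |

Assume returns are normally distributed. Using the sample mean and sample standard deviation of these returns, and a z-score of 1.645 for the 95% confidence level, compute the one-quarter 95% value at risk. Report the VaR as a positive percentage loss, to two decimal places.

Mean return r̄ = 4.30 / 6 = 0.7167%
Sample std dev = √[41.3083 / 5] = 2.8743%
VaR = −(r̄ − z·σ) = −(0.7167 − 1.645 × 2.8743) = −(-4.0115) = 4.0115%

4.01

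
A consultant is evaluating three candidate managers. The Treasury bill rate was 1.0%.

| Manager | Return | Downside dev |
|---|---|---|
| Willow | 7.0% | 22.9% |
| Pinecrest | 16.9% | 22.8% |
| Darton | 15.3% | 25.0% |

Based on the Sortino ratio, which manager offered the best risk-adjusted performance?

Pinecrest

Willow: Sortino ratio = (7.0% − 1.0%) / 22.9% = 0.262
Pinecrest: Sortino ratio = (16.9% − 1.0%) / 22.8% = 0.697
Darton: Sortino ratio = (15.3% − 1.0%) / 25.0% = 0.572
Highest: Pinecrest (0.697).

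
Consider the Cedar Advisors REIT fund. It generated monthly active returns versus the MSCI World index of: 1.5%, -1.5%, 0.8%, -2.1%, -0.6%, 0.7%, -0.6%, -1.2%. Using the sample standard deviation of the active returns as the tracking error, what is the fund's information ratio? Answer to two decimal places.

-0.30

Mean return r̄ = -3.00 / 8 = -0.3750%
Σ(r − r̄)² = (1.5 − (-0.3750))² + (-1.5 − (-0.3750))² + … = 11.0750
sample σ = √(11.0750 / 7) = √1.5821 = 1.2578%
IR = r̄ / tracking error = -0.3750 / 1.2578 = -0.2981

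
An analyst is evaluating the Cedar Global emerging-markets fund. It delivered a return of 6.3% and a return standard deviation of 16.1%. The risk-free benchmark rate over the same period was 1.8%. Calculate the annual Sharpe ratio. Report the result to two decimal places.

0.28

Sharpe = (Rp − Rf) / σp = (6.3% − 1.8%) / 16.1% = 4.50% / 16.1% = 0.2795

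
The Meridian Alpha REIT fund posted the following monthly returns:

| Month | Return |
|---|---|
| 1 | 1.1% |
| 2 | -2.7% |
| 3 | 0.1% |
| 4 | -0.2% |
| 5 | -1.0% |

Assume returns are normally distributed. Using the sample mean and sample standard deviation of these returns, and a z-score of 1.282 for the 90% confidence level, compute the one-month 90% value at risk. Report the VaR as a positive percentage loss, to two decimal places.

r̄ = (1.1 − 2.7 + 0.1 − 0.2 − 1) / 5 = -0.5400%
Sample σ = √[Σ(r − r̄)² / 4] = √[8.0920 / 4] = √2.0230 = 1.4223%
VaR = −(r̄ − z·σ) = −(-0.5400 − 1.282 × 1.4223) = −(-2.3634) = 2.3634%

2.36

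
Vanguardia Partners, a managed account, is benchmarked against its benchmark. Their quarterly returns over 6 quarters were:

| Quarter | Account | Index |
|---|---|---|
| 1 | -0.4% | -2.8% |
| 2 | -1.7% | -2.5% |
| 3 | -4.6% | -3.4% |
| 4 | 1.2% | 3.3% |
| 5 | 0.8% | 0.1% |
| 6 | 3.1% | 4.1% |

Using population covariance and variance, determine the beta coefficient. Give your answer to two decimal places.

0.70

r̄p = -0.2667%,  r̄m = -0.2000%
Cov = Σ(rp − r̄p)(rm − r̄m) / 6 = 6.2400
Var(rm) = Σ(rm − r̄m)² / 6 = 8.8533
β = Cov / Var = 6.2400 / 8.8533 = 0.7048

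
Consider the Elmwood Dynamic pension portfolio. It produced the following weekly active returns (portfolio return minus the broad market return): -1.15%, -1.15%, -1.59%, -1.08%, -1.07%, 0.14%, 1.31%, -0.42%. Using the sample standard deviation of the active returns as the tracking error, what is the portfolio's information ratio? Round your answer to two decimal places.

Mean return r̄ = -5.010 / 8 = -0.6263%
Σ(r − r̄)² = (-1.15 − (-0.6263))² + (-1.15 − (-0.6263))² + (-1.59 − (-0.6263))² + … = 6.2590
sample σ = √(6.2590 / 7) = √0.8941 = 0.9456%
IR = r̄ / tracking error = -0.6263 / 0.9456 = -0.6623

-0.66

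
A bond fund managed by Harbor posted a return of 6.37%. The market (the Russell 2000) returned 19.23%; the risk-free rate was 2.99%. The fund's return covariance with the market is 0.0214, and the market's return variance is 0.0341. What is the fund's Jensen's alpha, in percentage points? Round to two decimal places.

β = Cov / Var = 0.0214 / 0.0341 = 0.6276
E[R] = Rf + β(Rm − Rf) = 2.99% + 0.6276 × (19.23% − 2.99%) = 13.1822%
α = Rp − E[R] = 6.37% − 13.1822% = -6.8122

-6.81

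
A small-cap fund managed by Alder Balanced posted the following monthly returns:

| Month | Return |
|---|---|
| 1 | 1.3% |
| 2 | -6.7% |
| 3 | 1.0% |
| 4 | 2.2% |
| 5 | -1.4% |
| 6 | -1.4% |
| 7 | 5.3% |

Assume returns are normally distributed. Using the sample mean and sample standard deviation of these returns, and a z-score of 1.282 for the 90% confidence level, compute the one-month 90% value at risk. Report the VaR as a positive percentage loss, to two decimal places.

Mean return r̄ = 0.30 / 7 = 0.0429%
Σ(r − r̄)² = 84.4171; sample σ = √(84.4171/6) = 3.7509%
VaR = −(r̄ − z·σ) = −(0.0429 − 1.282 × 3.7509) = −(-4.7658) = 4.7658%

4.77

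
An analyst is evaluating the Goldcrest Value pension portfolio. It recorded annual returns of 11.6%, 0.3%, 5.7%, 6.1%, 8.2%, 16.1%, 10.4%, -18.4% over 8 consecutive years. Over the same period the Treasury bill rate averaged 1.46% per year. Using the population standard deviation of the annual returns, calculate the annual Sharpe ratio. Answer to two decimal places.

0.36

r̄ = (11.6 + 0.3 + 5.7 + 6.1 + 8.2 + 16.1 + 10.4 − 18.4) / 8 = 40.00 / 8 = 5.0000%
Σ(r − r̄)² = 777.5200; population σ = √(777.5200/8) = 9.8585%
Sharpe = (r̄ − rf) / σ = (5.0000 − 1.46) / 9.8585 = 3.5400 / 9.8585 = 0.3591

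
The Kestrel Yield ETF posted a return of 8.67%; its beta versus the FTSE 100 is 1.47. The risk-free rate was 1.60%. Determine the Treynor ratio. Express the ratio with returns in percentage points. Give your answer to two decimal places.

4.81

Treynor = (Rp − Rf) / β = (8.67% − 1.60%) / 1.47 = 7.07 / 1.47 = 4.8095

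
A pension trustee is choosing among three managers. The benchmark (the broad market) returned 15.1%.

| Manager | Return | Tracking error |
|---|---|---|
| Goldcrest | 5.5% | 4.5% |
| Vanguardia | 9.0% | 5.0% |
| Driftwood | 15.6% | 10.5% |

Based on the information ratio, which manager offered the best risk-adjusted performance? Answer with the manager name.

Driftwood

Goldcrest: IR = (5.5% − 15.1%) / 4.5% = -2.133
Vanguardia: IR = (9.0% − 15.1%) / 5.0% = -1.220
Driftwood: IR = (15.6% − 15.1%) / 10.5% = 0.048
Highest: Driftwood (0.048).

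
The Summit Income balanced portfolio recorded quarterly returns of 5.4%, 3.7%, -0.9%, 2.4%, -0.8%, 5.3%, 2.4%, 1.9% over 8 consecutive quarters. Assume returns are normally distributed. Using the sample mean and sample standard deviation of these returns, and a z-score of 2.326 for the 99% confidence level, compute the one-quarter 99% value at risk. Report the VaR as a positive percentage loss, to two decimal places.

r̄ = (5.4 + 3.7 − 0.9 + 2.4 − 0.8 + 5.3 + 2.4 + 1.9) / 8 = 2.4250%
Σ(r − r̄)² = (5.4 − 2.4250)² + (3.7 − 2.4250)² + (-0.9 − 2.4250)² + … = 40.4750
sample σ = √(40.4750 / 7) = √5.7821 = 2.4046%
VaR = −(r̄ − z·σ) = −(2.4250 − 2.326 × 2.4046) = −(-3.1681) = 3.1681%

3.17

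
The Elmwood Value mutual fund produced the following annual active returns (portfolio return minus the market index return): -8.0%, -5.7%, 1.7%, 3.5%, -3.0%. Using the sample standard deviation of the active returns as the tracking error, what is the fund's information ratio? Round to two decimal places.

-0.47

Mean return μ = -11.50 / 5 = -2.3000%
Σ(r − μ)² = 94.1800; sample σ = √(94.1800/4) = 4.8523%
IR = μ / tracking error = -2.3000 / 4.8523 = -0.4740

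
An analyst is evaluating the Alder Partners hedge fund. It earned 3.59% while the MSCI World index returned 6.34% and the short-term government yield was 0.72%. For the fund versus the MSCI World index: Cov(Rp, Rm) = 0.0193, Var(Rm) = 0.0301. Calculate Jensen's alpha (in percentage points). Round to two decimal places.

-0.73

β = Cov / Var = 0.0193 / 0.0301 = 0.6412
E[R] = Rf + β(Rm − Rf) = 0.72% + 0.6412 × (6.34% − 0.72%) = 4.3235%
α = Rp − E[R] = 3.59% − 4.3235% = -0.7335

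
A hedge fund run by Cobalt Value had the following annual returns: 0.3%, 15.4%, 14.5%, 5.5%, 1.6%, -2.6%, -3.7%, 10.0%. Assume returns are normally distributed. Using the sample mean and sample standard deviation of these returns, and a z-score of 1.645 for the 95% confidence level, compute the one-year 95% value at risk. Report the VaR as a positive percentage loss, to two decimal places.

7.16

Mean return r̄ = 41.00 / 8 = 5.1250%
Sample σ = √[Σ(r − r̄)² / 7] = √[390.6350 / 7] = √55.8050 = 7.4703%
VaR = −(r̄ − z·σ) = −(5.1250 − 1.645 × 7.4703) = −(-7.1636) = 7.1636%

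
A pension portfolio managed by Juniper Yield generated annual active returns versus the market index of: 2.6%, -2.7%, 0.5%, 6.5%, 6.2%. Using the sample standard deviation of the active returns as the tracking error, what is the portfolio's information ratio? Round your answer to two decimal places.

0.67

μ = (2.6 − 2.7 + 0.5 + 6.5 + 6.2) / 5 = 13.10 / 5 = 2.6200%
Sample σ = √[Σ(r − μ)² / 4] = √[60.6680 / 4] = √15.1670 = 3.8945%
IR = μ / tracking error = 2.6200 / 3.8945 = 0.6727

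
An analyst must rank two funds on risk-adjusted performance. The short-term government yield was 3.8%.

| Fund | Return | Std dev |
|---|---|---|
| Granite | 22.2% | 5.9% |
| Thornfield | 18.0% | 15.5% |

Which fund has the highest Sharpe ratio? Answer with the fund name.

Granite: Sharpe ratio = (22.2% − 3.8%) / 5.9% = 3.119
Thornfield: Sharpe ratio = (18.0% − 3.8%) / 15.5% = 0.916
Highest: Granite (3.119).

Granite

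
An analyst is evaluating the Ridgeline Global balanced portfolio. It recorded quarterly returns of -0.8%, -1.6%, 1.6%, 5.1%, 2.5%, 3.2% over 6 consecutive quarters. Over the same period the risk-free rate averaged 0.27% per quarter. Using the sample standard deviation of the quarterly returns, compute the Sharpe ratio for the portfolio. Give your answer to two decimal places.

0.56

Mean return μ = 10.00 / 6 = 1.6667%
Sample σ = √[Σ(r − μ)² / 5] = √[31.5933 / 5] = √6.3187 = 2.5137%
Sharpe = (μ − rf) / σ = (1.6667 − 0.27) / 2.5137 = 1.3967 / 2.5137 = 0.5556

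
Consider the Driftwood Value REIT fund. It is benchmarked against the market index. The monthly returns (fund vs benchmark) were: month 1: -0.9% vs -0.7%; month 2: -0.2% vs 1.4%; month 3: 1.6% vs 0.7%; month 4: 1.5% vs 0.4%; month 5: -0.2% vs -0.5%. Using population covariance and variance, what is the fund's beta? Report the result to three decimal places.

r̄p = 0.3600%,  r̄m = 0.2600%
Cov = Σ(rp − r̄p)(rm − r̄m) / 5 = 0.3404
Var(rm) = Σ(rm − r̄m)² / 5 = 0.6024
β = Cov / Var = 0.3404 / 0.6024 = 0.5651

0.565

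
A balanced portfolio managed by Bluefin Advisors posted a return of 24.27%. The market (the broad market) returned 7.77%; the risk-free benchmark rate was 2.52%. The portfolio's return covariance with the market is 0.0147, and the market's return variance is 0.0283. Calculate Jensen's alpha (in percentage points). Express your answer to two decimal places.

β = Cov / Var = 0.0147 / 0.0283 = 0.5194
E[R] = Rf + β(Rm − Rf) = 2.52% + 0.5194 × (7.77% − 2.52%) = 5.2469%
α = Rp − E[R] = 24.27% − 5.2469% = 19.0231

19.02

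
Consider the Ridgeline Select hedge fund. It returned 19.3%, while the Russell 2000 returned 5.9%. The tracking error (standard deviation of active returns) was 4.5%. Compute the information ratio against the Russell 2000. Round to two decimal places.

IR = (Rp − Rb) / TE = (19.3% − 5.9%) / 4.5% = 13.40% / 4.5% = 2.9778

2.98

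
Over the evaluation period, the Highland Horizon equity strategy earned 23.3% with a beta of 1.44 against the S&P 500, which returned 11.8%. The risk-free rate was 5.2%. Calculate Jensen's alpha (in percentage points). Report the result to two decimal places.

CAPM expected return = Rf + β(Rm − Rf) = 5.2% + 1.44 × (11.8% − 5.2%) = 5.2 + 1.44 × 6.60 = 14.7040%
Jensen's α = Rp − E[R] = 23.3% − 14.7040% = 8.5960

8.60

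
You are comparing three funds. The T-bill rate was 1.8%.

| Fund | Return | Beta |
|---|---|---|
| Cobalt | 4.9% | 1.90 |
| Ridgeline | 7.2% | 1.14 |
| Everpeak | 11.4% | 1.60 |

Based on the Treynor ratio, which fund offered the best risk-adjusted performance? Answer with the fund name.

Cobalt: Treynor = (4.9% − 1.8%) / 1.90 = 1.632
Ridgeline: Treynor = (7.2% − 1.8%) / 1.14 = 4.737
Everpeak: Treynor = (11.4% − 1.8%) / 1.60 = 6.000
Highest: Everpeak (6.000).

Everpeak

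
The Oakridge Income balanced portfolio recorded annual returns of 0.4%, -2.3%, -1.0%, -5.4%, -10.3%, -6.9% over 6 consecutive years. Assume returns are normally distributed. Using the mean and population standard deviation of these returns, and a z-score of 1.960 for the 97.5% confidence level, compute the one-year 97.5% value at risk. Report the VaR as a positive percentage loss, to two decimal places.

11.45

μ = (0.4 − 2.3 − 1 − 5.4 − 10.3 − 6.9) / 6 = -4.2500%
Population σ = √[Σ(r − μ)² / 6] = √[80.9350 / 6] = √13.4892 = 3.6728%
VaR = −(μ − z·σ) = −(-4.2500 − 1.960 × 3.6728) = −(-11.4487) = 11.4487%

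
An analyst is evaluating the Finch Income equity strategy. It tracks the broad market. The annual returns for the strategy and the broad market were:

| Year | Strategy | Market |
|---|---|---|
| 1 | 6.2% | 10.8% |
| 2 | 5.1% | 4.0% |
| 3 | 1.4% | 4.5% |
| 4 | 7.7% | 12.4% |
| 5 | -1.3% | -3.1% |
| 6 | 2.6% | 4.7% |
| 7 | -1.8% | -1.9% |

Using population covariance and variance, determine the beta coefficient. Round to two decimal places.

r̄p = 2.8429%,  r̄m = 4.4857%
Cov = Σ(rp − r̄p)(rm − r̄m) / 7 = 17.0778
Var(rm) = Σ(rm − r̄m)² / 7 = 28.7298
β = Cov / Var = 17.0778 / 28.7298 = 0.5944

0.59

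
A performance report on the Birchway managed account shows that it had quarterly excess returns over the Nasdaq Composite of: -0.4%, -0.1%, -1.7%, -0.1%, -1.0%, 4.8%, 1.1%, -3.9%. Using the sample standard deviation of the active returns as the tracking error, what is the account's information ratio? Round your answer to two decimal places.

-0.07

r̄ = (-0.4 − 0.1 − 1.7 − 0.1 − 1 + 4.8 + 1.1 − 3.9) / 8 = -0.1625%
Σ(r − r̄)² = (-0.4 − (-0.1625))² + (-0.1 − (-0.1625))² + … = 43.3188
σ = √[43.3188 / 7] = 2.4876%
IR = r̄ / tracking error = -0.1625 / 2.4876 = -0.0653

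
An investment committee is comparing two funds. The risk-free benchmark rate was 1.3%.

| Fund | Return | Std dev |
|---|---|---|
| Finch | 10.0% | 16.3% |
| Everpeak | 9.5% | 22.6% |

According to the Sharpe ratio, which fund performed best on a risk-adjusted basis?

Finch

Finch: Sharpe ratio = (10.0% − 1.3%) / 16.3% = 0.534
Everpeak: Sharpe ratio = (9.5% − 1.3%) / 22.6% = 0.363
Highest: Finch (0.534).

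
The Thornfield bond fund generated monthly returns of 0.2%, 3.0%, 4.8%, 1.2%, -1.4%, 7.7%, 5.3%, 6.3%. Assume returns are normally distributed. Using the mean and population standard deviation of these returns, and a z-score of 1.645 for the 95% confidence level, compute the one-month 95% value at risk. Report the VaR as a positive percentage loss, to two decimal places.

1.50

μ = (0.2 + 3 + 4.8 + 1.2 − 1.4 + 7.7 + 5.3 + 6.3) / 8 = 27.10 / 8 = 3.3875%
Population std dev = √[70.7488 / 8] = 2.9738%
VaR = −(μ − z·σ) = −(3.3875 − 1.645 × 2.9738) = −(-1.5044) = 1.5044%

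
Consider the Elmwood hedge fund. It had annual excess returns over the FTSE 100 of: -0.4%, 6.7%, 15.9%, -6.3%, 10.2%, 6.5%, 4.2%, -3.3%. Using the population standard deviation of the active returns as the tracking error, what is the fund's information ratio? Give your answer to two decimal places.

0.61

r̄ = (-0.4 + 6.7 + 15.9 − 6.3 + 10.2 + 6.5 + 4.2 − 3.3) / 8 = 4.1875%
Σ(r − r̄)² = (-0.4 − 4.1875)² + (6.7 − 4.1875)² + … = 372.0888
σ = √[372.0888 / 8] = 6.8199%
IR = r̄ / tracking error = 4.1875 / 6.8199 = 0.6140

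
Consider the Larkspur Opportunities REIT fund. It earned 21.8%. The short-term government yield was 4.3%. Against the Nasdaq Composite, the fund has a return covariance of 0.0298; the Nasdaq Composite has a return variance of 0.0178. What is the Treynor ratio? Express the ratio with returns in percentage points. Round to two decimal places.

β = Cov / Var = 0.0298 / 0.0178 = 1.6742
Treynor = (Rp − Rf) / β = (21.8% − 4.3%) / 1.6742 = 17.50 / 1.6742 = 10.4528

10.45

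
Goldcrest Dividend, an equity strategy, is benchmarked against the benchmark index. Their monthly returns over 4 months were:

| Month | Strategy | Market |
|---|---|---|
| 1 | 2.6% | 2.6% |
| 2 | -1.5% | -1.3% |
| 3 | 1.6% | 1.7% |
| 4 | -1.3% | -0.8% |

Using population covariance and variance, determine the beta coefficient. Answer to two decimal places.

1.09

r̄p = 0.3500%,  r̄m = 0.5500%
Cov = Σ(rp − r̄p)(rm − r̄m) / 4 = 2.9250
Var(rm) = Σ(rm − r̄m)² / 4 = 2.6925
β = Cov / Var = 2.9250 / 2.6925 = 1.0864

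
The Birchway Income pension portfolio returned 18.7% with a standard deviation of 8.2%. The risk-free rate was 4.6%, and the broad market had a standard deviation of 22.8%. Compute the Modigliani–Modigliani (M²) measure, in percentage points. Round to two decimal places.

43.80

Sharpe = (Rp − Rf) / σp = (18.7% − 4.6%) / 8.2% = 1.7195
M² = Rf + Sharpe × σm = 4.6% + 1.7195 × 22.8% = 43.8046%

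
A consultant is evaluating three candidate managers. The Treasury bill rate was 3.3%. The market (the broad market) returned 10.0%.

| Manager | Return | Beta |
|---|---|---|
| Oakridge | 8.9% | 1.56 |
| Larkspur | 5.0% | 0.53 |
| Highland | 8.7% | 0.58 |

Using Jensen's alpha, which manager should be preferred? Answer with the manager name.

Highland

Oakridge: α = 8.9% − [3.3% + 1.56 × (10.0% − 3.3%)] = -4.852
Larkspur: α = 5.0% − [3.3% + 0.53 × (10.0% − 3.3%)] = -1.851
Highland: α = 8.7% − [3.3% + 0.58 × (10.0% − 3.3%)] = 1.514
Highest: Highland (1.514).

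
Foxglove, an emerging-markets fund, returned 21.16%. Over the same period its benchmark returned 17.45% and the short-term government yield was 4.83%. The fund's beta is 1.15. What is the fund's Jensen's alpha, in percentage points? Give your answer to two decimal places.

CAPM expected return = Rf + β(Rm − Rf) = 4.83% + 1.15 × (17.45% − 4.83%) = 4.83 + 1.15 × 12.62 = 19.3430%
Jensen's α = Rp − E[R] = 21.16% − 19.3430% = 1.8170

1.82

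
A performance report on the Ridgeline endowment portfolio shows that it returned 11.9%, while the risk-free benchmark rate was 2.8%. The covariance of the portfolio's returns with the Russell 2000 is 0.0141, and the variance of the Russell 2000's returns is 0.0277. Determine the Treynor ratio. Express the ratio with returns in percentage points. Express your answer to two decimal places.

β = Cov / Var = 0.0141 / 0.0277 = 0.5090
Treynor = (Rp − Rf) / β = (11.9% − 2.8%) / 0.5090 = 9.10 / 0.5090 = 17.8782

17.88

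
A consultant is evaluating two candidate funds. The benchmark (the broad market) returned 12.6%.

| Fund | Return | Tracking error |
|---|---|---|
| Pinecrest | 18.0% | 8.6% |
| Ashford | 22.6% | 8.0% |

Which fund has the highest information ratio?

Ashford

Pinecrest: IR = (18.0% − 12.6%) / 8.6% = 0.628
Ashford: IR = (22.6% − 12.6%) / 8.0% = 1.250
Highest: Ashford (1.250).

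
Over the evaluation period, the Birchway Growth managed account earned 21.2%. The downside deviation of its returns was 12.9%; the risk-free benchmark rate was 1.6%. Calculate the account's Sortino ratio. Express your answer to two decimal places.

1.52

Sortino = (Rp − Rf) / σd = (21.2% − 1.6%) / 12.9% = 19.60% / 12.9% = 1.5194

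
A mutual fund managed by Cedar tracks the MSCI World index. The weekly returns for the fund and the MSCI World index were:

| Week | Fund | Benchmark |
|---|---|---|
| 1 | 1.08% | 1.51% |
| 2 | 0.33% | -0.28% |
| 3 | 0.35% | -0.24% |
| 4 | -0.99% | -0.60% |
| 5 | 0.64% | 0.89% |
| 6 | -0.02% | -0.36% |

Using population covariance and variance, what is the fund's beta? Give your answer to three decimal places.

r̄p = 0.2317%,  r̄m = 0.1533%
Cov = Σ(rp − r̄p)(rm − r̄m) / 6 = 0.4020
Var(rm) = Σ(rm − r̄m)² / 6 = 0.5928
β = Cov / Var = 0.4020 / 0.5928 = 0.6781

0.678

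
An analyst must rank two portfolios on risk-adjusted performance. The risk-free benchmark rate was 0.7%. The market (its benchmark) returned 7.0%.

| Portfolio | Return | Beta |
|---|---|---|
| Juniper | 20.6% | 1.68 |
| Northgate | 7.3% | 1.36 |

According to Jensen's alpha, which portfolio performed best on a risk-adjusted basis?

Juniper

Juniper: α = 20.6% − [0.7% + 1.68 × (7.0% − 0.7%)] = 9.316
Northgate: α = 7.3% − [0.7% + 1.36 × (7.0% − 0.7%)] = -1.968
Highest: Juniper (9.316).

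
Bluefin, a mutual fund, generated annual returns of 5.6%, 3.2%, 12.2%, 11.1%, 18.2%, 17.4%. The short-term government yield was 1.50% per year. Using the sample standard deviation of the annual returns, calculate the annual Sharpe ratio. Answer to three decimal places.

1.614

Mean return μ = 67.70 / 6 = 11.2833%
Sample std dev = √[183.7683 / 5] = 6.0625%
Sharpe = (μ − rf) / σ = (11.2833 − 1.5) / 6.0625 = 9.7833 / 6.0625 = 1.6137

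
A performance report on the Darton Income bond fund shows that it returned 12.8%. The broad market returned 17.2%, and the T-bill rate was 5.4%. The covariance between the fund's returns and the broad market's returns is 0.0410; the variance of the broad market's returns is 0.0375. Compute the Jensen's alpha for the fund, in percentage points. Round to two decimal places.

-5.50

β = Cov / Var = 0.0410 / 0.0375 = 1.0933
E[R] = Rf + β(Rm − Rf) = 5.4% + 1.0933 × (17.2% − 5.4%) = 18.3009%
α = Rp − E[R] = 12.8% − 18.3009% = -5.5009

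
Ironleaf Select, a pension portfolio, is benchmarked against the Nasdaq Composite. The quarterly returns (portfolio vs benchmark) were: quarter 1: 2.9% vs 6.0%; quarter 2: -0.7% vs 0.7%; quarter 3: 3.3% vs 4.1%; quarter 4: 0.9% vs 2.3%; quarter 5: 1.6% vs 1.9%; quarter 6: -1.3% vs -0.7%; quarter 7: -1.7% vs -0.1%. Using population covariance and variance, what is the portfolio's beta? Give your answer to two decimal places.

0.78

r̄p = 0.7143%,  r̄m = 2.0286%
Cov = Σ(rp − r̄p)(rm − r̄m) / 7 = 3.7839
Var(rm) = Σ(rm − r̄m)² / 7 = 4.8420
β = Cov / Var = 3.7839 / 4.8420 = 0.7815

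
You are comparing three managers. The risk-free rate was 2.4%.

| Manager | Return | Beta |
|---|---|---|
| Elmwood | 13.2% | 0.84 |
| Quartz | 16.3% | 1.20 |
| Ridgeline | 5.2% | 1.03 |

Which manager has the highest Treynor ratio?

Elmwood

Elmwood: Treynor = (13.2% − 2.4%) / 0.84 = 12.857
Quartz: Treynor = (16.3% − 2.4%) / 1.20 = 11.583
Ridgeline: Treynor = (5.2% − 2.4%) / 1.03 = 2.718
Highest: Elmwood (12.857).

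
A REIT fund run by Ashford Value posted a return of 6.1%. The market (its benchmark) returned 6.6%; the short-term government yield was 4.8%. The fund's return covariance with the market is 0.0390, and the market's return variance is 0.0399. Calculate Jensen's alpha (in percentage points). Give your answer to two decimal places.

-0.46

β = Cov / Var = 0.0390 / 0.0399 = 0.9774
E[R] = Rf + β(Rm − Rf) = 4.8% + 0.9774 × (6.6% − 4.8%) = 6.5593%
α = Rp − E[R] = 6.1% − 6.5593% = -0.4593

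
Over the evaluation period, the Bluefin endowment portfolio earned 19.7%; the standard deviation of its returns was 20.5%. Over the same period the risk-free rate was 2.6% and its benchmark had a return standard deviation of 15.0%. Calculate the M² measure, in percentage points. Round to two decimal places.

15.11

Sharpe = (Rp − Rf) / σp = (19.7% − 2.6%) / 20.5% = 0.8341
M² = Rf + Sharpe × σm = 2.6% + 0.8341 × 15.0% = 15.1115%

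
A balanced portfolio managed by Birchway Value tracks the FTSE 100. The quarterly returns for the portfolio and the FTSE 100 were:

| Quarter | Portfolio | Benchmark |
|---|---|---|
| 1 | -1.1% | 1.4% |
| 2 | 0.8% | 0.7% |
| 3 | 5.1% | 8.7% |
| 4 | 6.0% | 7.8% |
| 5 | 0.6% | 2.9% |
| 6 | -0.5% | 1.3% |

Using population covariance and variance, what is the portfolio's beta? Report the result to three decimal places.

0.799

r̄p = 1.8167%,  r̄m = 3.8000%
Cov = Σ(rp − r̄p)(rm − r̄m) / 6 = 8.3100
Var(rm) = Σ(rm − r̄m)² / 6 = 10.4067
β = Cov / Var = 8.3100 / 10.4067 = 0.7985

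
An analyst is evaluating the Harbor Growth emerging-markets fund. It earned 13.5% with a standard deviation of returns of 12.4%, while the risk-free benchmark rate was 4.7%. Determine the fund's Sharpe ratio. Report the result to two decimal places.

0.71

Sharpe = (Rp − Rf) / σp = (13.5% − 4.7%) / 12.4% = 8.80% / 12.4% = 0.7097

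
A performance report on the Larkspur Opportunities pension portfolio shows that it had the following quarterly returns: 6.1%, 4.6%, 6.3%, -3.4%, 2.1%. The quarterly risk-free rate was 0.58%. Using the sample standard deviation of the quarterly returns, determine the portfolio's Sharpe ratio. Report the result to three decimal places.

r̄ = (6.1 + 4.6 + 6.3 − 3.4 + 2.1) / 5 = 3.1400%
Σ(r − r̄)² = 64.7320; sample σ = √(64.7320/4) = 4.0228%
Sharpe = (r̄ − rf) / σ = (3.1400 − 0.58) / 4.0228 = 2.5600 / 4.0228 = 0.6364

0.636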